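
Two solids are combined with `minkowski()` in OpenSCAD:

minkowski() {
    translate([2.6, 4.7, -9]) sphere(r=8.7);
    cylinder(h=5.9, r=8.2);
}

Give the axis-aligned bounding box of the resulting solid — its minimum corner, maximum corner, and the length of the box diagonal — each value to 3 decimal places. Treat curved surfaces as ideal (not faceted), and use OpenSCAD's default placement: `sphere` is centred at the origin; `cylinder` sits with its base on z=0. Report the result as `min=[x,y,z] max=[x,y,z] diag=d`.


A = translate([2.6, 4.7, -9]) sphere(r=8.7) → bbox [-6.1,-4,-17.7] .. [11.3,13.4,-0.3]
B = cylinder(h=5.9, r=8.2) → bbox [-8.2,-8.2,0] .. [8.2,8.2,5.9]
lo = A.lo+B.lo = [-6.1-8.2, -4-8.2, -17.7+0] = [-14.300,-12.200,-17.700]
hi = A.hi+B.hi = [11.3+8.2, 13.4+8.2, -0.3+5.9] = [19.500,21.600,5.600]
diag = √(33.8²+33.8²+23.3²) = √2827.77 = 53.177

min=[-14.300,-12.200,-17.700] max=[19.500,21.600,5.600] diag=53.177


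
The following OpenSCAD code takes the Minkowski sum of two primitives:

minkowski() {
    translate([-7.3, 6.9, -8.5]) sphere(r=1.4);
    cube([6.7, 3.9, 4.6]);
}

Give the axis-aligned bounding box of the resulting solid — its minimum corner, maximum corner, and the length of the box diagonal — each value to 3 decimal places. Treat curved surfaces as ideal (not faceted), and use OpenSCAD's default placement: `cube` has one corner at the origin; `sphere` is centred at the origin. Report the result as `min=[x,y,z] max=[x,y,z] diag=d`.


A = translate([-7.3, 6.9, -8.5]) sphere(r=1.4) → bbox [-8.7,5.5,-9.9] .. [-5.9,8.3,-7.1]
B = cube([6.7, 3.9, 4.6]) → bbox [0,0,0] .. [6.7,3.9,4.6]
lo = A.lo+B.lo = [-8.7+0, 5.5+0, -9.9+0] = [-8.700,5.500,-9.900]
hi = A.hi+B.hi = [-5.9+6.7, 8.3+3.9, -7.1+4.6] = [0.800,12.200,-2.500]
diag = √(9.5²+6.7²+7.4²) = √189.9 = 13.780

min=[-8.700,5.500,-9.900] max=[0.800,12.200,-2.500] diag=13.780


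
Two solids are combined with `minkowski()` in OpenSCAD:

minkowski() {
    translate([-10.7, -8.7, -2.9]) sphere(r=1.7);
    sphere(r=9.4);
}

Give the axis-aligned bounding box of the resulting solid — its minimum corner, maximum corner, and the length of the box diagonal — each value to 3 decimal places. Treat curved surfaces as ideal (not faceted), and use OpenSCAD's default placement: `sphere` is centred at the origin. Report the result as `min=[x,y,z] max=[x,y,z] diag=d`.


min=[-21.800,-19.800,-14.000] max=[0.400,2.400,8.200] diag=38.452

A = translate([-10.7, -8.7, -2.9]) sphere(r=1.7) → bbox [-12.4,-10.4,-4.6] .. [-9,-7,-1.2]
B = sphere(r=9.4) → bbox [-9.4,-9.4,-9.4] .. [9.4,9.4,9.4]
lo = A.lo+B.lo = [-12.4-9.4, -10.4-9.4, -4.6-9.4] = [-21.800,-19.800,-14.000]
hi = A.hi+B.hi = [-9+9.4, -7+9.4, -1.2+9.4] = [0.400,2.400,8.200]
diag = √(22.2²+22.2²+22.2²) = √1478.52 = 38.452


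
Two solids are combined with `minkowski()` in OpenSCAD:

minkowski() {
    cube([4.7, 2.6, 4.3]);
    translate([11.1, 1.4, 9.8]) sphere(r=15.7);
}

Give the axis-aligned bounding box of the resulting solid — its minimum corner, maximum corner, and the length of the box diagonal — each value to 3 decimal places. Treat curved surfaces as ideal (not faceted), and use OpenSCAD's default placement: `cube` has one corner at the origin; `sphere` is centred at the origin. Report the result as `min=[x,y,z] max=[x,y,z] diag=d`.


A = translate([11.1, 1.4, 9.8]) sphere(r=15.7) → bbox [-4.6,-14.3,-5.9] .. [26.8,17.1,25.5]
B = cube([4.7, 2.6, 4.3]) → bbox [0,0,0] .. [4.7,2.6,4.3]
lo = A.lo+B.lo = [-4.6+0, -14.3+0, -5.9+0] = [-4.600,-14.300,-5.900]
hi = A.hi+B.hi = [26.8+4.7, 17.1+2.6, 25.5+4.3] = [31.500,19.700,29.800]
diag = √(36.1²+34²+35.7²) = √3733.7 = 61.104

min=[-4.600,-14.300,-5.900] max=[31.500,19.700,29.800] diag=61.104


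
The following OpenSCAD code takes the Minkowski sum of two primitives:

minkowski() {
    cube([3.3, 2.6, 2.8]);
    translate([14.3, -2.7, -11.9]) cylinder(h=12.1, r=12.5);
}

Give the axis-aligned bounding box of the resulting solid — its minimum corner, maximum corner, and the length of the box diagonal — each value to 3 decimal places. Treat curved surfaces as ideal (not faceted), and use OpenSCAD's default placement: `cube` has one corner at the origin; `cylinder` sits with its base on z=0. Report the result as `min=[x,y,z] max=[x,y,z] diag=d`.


A = translate([14.3, -2.7, -11.9]) cylinder(h=12.1, r=12.5) → bbox [1.8,-15.2,-11.9] .. [26.8,9.8,0.2]
B = cube([3.3, 2.6, 2.8]) → bbox [0,0,0] .. [3.3,2.6,2.8]
lo = A.lo+B.lo = [1.8+0, -15.2+0, -11.9+0] = [1.800,-15.200,-11.900]
hi = A.hi+B.hi = [26.8+3.3, 9.8+2.6, 0.2+2.8] = [30.100,12.400,3.000]
diag = √(28.3²+27.6²+14.9²) = √1784.66 = 42.245

min=[1.800,-15.200,-11.900] max=[30.100,12.400,3.000] diag=42.245


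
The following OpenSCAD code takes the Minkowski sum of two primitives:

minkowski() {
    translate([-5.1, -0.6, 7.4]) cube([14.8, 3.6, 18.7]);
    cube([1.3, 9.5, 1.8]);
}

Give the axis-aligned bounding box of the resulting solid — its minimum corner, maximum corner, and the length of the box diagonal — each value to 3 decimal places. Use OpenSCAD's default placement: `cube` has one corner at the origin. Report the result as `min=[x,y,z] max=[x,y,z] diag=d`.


min=[-5.100,-0.600,7.400] max=[11.000,12.500,27.900] diag=29.173

A = translate([-5.1, -0.6, 7.4]) cube([14.8, 3.6, 18.7]) → bbox [-5.1,-0.6,7.4] .. [9.7,3,26.1]
B = cube([1.3, 9.5, 1.8]) → bbox [0,0,0] .. [1.3,9.5,1.8]
lo = A.lo+B.lo = [-5.1+0, -0.6+0, 7.4+0] = [-5.100,-0.600,7.400]
hi = A.hi+B.hi = [9.7+1.3, 3+9.5, 26.1+1.8] = [11.000,12.500,27.900]
diag = √(16.1²+13.1²+20.5²) = √851.07 = 29.173


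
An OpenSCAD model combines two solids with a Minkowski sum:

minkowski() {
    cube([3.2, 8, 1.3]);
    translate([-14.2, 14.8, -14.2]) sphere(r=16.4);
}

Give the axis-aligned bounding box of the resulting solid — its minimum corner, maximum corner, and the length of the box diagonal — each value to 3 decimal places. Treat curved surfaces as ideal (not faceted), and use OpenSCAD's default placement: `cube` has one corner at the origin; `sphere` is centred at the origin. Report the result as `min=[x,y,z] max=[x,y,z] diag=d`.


A = translate([-14.2, 14.8, -14.2]) sphere(r=16.4) → bbox [-30.6,-1.6,-30.6] .. [2.2,31.2,2.2]
B = cube([3.2, 8, 1.3]) → bbox [0,0,0] .. [3.2,8,1.3]
lo = A.lo+B.lo = [-30.6+0, -1.6+0, -30.6+0] = [-30.600,-1.600,-30.600]
hi = A.hi+B.hi = [2.2+3.2, 31.2+8, 2.2+1.3] = [5.400,39.200,3.500]
diag = √(36²+40.8²+34.1²) = √4123.45 = 64.214

min=[-30.600,-1.600,-30.600] max=[5.400,39.200,3.500] diag=64.214


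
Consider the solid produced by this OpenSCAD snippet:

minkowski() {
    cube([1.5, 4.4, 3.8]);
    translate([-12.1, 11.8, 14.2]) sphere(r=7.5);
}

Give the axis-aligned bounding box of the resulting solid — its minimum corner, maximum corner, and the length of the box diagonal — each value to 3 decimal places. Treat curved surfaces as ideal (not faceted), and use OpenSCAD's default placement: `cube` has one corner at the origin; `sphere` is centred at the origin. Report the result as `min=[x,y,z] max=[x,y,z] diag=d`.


A = translate([-12.1, 11.8, 14.2]) sphere(r=7.5) → bbox [-19.6,4.3,6.7] .. [-4.6,19.3,21.7]
B = cube([1.5, 4.4, 3.8]) → bbox [0,0,0] .. [1.5,4.4,3.8]
lo = A.lo+B.lo = [-19.6+0, 4.3+0, 6.7+0] = [-19.600,4.300,6.700]
hi = A.hi+B.hi = [-4.6+1.5, 19.3+4.4, 21.7+3.8] = [-3.100,23.700,25.500]
diag = √(16.5²+19.4²+18.8²) = √1002.05 = 31.655

min=[-19.600,4.300,6.700] max=[-3.100,23.700,25.500] diag=31.655


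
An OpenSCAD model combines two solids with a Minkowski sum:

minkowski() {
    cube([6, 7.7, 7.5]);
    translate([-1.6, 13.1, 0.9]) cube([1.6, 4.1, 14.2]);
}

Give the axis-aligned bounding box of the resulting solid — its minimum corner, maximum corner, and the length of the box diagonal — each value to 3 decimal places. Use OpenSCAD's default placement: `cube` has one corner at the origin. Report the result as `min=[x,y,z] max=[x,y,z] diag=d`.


A = translate([-1.6, 13.1, 0.9]) cube([1.6, 4.1, 14.2]) → bbox [-1.6,13.1,0.9] .. [0,17.2,15.1]
B = cube([6, 7.7, 7.5]) → bbox [0,0,0] .. [6,7.7,7.5]
lo = A.lo+B.lo = [-1.6+0, 13.1+0, 0.9+0] = [-1.600,13.100,0.900]
hi = A.hi+B.hi = [0+6, 17.2+7.7, 15.1+7.5] = [6.000,24.900,22.600]
diag = √(7.6²+11.8²+21.7²) = √667.89 = 25.844

min=[-1.600,13.100,0.900] max=[6.000,24.900,22.600] diag=25.844


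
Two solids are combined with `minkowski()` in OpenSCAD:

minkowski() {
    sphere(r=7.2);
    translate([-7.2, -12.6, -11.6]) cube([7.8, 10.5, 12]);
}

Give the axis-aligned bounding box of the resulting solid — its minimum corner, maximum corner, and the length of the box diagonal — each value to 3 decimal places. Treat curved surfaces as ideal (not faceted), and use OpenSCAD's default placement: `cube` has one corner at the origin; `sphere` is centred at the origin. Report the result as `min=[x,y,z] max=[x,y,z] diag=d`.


A = translate([-7.2, -12.6, -11.6]) cube([7.8, 10.5, 12]) → bbox [-7.2,-12.6,-11.6] .. [0.6,-2.1,0.4]
B = sphere(r=7.2) → bbox [-7.2,-7.2,-7.2] .. [7.2,7.2,7.2]
lo = A.lo+B.lo = [-7.2-7.2, -12.6-7.2, -11.6-7.2] = [-14.400,-19.800,-18.800]
hi = A.hi+B.hi = [0.6+7.2, -2.1+7.2, 0.4+7.2] = [7.800,5.100,7.600]
diag = √(22.2²+24.9²+26.4²) = √1809.81 = 42.542

min=[-14.400,-19.800,-18.800] max=[7.800,5.100,7.600] diag=42.542


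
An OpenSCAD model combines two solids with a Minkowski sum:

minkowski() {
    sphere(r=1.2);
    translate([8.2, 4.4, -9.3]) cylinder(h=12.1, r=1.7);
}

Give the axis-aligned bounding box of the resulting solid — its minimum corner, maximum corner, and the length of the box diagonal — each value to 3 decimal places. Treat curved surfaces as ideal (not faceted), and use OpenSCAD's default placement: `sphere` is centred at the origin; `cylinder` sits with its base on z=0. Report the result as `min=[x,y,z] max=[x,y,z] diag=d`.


min=[5.300,1.500,-10.500] max=[11.100,7.300,4.000] diag=16.659

A = translate([8.2, 4.4, -9.3]) cylinder(h=12.1, r=1.7) → bbox [6.5,2.7,-9.3] .. [9.9,6.1,2.8]
B = sphere(r=1.2) → bbox [-1.2,-1.2,-1.2] .. [1.2,1.2,1.2]
lo = A.lo+B.lo = [6.5-1.2, 2.7-1.2, -9.3-1.2] = [5.300,1.500,-10.500]
hi = A.hi+B.hi = [9.9+1.2, 6.1+1.2, 2.8+1.2] = [11.100,7.300,4.000]
diag = √(5.8²+5.8²+14.5²) = √277.53 = 16.659


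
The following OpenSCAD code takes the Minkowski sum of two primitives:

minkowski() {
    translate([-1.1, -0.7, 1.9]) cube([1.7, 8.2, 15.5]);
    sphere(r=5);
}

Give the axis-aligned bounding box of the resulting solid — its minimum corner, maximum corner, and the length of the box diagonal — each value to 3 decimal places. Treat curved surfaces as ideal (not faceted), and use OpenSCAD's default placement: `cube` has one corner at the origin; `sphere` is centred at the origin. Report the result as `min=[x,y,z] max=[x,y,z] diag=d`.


A = translate([-1.1, -0.7, 1.9]) cube([1.7, 8.2, 15.5]) → bbox [-1.1,-0.7,1.9] .. [0.6,7.5,17.4]
B = sphere(r=5) → bbox [-5,-5,-5] .. [5,5,5]
lo = A.lo+B.lo = [-1.1-5, -0.7-5, 1.9-5] = [-6.100,-5.700,-3.100]
hi = A.hi+B.hi = [0.6+5, 7.5+5, 17.4+5] = [5.600,12.500,22.400]
diag = √(11.7²+18.2²+25.5²) = √1118.38 = 33.442

min=[-6.100,-5.700,-3.100] max=[5.600,12.500,22.400] diag=33.442


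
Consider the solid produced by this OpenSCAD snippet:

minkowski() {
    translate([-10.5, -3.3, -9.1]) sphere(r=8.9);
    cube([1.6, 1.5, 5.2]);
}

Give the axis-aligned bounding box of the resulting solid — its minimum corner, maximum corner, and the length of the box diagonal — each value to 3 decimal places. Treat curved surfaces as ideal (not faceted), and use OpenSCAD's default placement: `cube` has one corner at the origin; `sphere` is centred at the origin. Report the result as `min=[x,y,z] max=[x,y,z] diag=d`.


min=[-19.400,-12.200,-18.000] max=[0.000,7.100,5.000] diag=35.747

A = translate([-10.5, -3.3, -9.1]) sphere(r=8.9) → bbox [-19.4,-12.2,-18] .. [-1.6,5.6,-0.2]
B = cube([1.6, 1.5, 5.2]) → bbox [0,0,0] .. [1.6,1.5,5.2]
lo = A.lo+B.lo = [-19.4+0, -12.2+0, -18+0] = [-19.400,-12.200,-18.000]
hi = A.hi+B.hi = [-1.6+1.6, 5.6+1.5, -0.2+5.2] = [0.000,7.100,5.000]
diag = √(19.4²+19.3²+23²) = √1277.85 = 35.747


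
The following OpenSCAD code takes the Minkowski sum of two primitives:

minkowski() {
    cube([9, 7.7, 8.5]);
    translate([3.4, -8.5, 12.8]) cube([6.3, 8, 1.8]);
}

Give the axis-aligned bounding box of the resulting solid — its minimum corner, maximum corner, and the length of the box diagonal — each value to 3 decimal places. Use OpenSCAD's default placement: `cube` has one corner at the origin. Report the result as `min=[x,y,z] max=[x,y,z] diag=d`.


A = translate([3.4, -8.5, 12.8]) cube([6.3, 8, 1.8]) → bbox [3.4,-8.5,12.8] .. [9.7,-0.5,14.6]
B = cube([9, 7.7, 8.5]) → bbox [0,0,0] .. [9,7.7,8.5]
lo = A.lo+B.lo = [3.4+0, -8.5+0, 12.8+0] = [3.400,-8.500,12.800]
hi = A.hi+B.hi = [9.7+9, -0.5+7.7, 14.6+8.5] = [18.700,7.200,23.100]
diag = √(15.3²+15.7²+10.3²) = √586.67 = 24.221

min=[3.400,-8.500,12.800] max=[18.700,7.200,23.100] diag=24.221


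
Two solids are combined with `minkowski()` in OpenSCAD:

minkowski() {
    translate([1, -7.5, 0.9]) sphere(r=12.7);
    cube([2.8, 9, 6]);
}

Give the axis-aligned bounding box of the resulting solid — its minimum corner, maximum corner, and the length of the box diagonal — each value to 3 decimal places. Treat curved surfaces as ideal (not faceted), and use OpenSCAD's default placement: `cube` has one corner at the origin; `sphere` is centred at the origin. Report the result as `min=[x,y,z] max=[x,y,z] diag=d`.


A = translate([1, -7.5, 0.9]) sphere(r=12.7) → bbox [-11.7,-20.2,-11.8] .. [13.7,5.2,13.6]
B = cube([2.8, 9, 6]) → bbox [0,0,0] .. [2.8,9,6]
lo = A.lo+B.lo = [-11.7+0, -20.2+0, -11.8+0] = [-11.700,-20.200,-11.800]
hi = A.hi+B.hi = [13.7+2.8, 5.2+9, 13.6+6] = [16.500,14.200,19.600]
diag = √(28.2²+34.4²+31.4²) = √2964.56 = 54.448

min=[-11.700,-20.200,-11.800] max=[16.500,14.200,19.600] diag=54.448


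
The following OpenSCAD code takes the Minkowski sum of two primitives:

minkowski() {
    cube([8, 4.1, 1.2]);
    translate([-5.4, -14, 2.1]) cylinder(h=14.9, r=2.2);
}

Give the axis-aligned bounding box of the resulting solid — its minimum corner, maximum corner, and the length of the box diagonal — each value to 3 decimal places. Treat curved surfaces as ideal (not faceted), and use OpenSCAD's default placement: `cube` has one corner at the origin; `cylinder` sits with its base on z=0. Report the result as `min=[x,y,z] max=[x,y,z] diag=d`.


A = translate([-5.4, -14, 2.1]) cylinder(h=14.9, r=2.2) → bbox [-7.6,-16.2,2.1] .. [-3.2,-11.8,17]
B = cube([8, 4.1, 1.2]) → bbox [0,0,0] .. [8,4.1,1.2]
lo = A.lo+B.lo = [-7.6+0, -16.2+0, 2.1+0] = [-7.600,-16.200,2.100]
hi = A.hi+B.hi = [-3.2+8, -11.8+4.1, 17+1.2] = [4.800,-7.700,18.200]
diag = √(12.4²+8.5²+16.1²) = √485.22 = 22.028

min=[-7.600,-16.200,2.100] max=[4.800,-7.700,18.200] diag=22.028


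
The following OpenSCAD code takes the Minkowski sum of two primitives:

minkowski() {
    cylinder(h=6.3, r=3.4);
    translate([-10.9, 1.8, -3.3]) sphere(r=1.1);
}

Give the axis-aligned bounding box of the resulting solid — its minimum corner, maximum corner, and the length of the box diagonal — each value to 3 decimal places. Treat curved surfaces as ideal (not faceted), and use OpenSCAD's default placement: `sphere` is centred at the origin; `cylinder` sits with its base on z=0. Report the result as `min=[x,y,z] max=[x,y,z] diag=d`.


min=[-15.400,-2.700,-4.400] max=[-6.400,6.300,4.100] diag=15.305

A = translate([-10.9, 1.8, -3.3]) sphere(r=1.1) → bbox [-12,0.7,-4.4] .. [-9.8,2.9,-2.2]
B = cylinder(h=6.3, r=3.4) → bbox [-3.4,-3.4,0] .. [3.4,3.4,6.3]
lo = A.lo+B.lo = [-12-3.4, 0.7-3.4, -4.4+0] = [-15.400,-2.700,-4.400]
hi = A.hi+B.hi = [-9.8+3.4, 2.9+3.4, -2.2+6.3] = [-6.400,6.300,4.100]
diag = √(9²+9²+8.5²) = √234.25 = 15.305


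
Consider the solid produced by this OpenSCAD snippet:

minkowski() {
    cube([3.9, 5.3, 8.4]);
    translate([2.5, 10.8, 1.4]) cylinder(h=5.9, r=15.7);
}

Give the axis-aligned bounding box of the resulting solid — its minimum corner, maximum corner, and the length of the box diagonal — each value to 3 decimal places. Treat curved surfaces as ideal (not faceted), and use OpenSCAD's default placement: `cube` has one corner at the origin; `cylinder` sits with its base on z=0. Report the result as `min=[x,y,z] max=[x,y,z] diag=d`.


min=[-13.200,-4.900,1.400] max=[22.100,31.800,15.700] diag=52.891

A = translate([2.5, 10.8, 1.4]) cylinder(h=5.9, r=15.7) → bbox [-13.2,-4.9,1.4] .. [18.2,26.5,7.3]
B = cube([3.9, 5.3, 8.4]) → bbox [0,0,0] .. [3.9,5.3,8.4]
lo = A.lo+B.lo = [-13.2+0, -4.9+0, 1.4+0] = [-13.200,-4.900,1.400]
hi = A.hi+B.hi = [18.2+3.9, 26.5+5.3, 7.3+8.4] = [22.100,31.800,15.700]
diag = √(35.3²+36.7²+14.3²) = √2797.47 = 52.891


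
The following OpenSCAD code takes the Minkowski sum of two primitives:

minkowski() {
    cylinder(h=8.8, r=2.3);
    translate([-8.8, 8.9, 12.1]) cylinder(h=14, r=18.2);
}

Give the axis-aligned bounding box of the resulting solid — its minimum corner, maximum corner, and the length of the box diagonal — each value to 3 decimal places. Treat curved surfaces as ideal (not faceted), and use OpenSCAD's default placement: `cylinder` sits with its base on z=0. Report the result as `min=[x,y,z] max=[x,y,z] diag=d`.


A = translate([-8.8, 8.9, 12.1]) cylinder(h=14, r=18.2) → bbox [-27,-9.3,12.1] .. [9.4,27.1,26.1]
B = cylinder(h=8.8, r=2.3) → bbox [-2.3,-2.3,0] .. [2.3,2.3,8.8]
lo = A.lo+B.lo = [-27-2.3, -9.3-2.3, 12.1+0] = [-29.300,-11.600,12.100]
hi = A.hi+B.hi = [9.4+2.3, 27.1+2.3, 26.1+8.8] = [11.700,29.400,34.900]
diag = √(41²+41²+22.8²) = √3881.84 = 62.304

min=[-29.300,-11.600,12.100] max=[11.700,29.400,34.900] diag=62.304


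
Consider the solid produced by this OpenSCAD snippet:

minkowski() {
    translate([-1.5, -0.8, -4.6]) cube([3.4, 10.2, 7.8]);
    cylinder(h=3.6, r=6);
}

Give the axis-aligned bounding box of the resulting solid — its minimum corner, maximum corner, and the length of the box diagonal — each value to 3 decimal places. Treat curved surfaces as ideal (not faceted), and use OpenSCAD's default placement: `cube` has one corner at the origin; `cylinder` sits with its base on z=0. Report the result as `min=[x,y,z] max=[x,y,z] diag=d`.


min=[-7.500,-6.800,-4.600] max=[7.900,15.400,6.800] diag=29.325

A = translate([-1.5, -0.8, -4.6]) cube([3.4, 10.2, 7.8]) → bbox [-1.5,-0.8,-4.6] .. [1.9,9.4,3.2]
B = cylinder(h=3.6, r=6) → bbox [-6,-6,0] .. [6,6,3.6]
lo = A.lo+B.lo = [-1.5-6, -0.8-6, -4.6+0] = [-7.500,-6.800,-4.600]
hi = A.hi+B.hi = [1.9+6, 9.4+6, 3.2+3.6] = [7.900,15.400,6.800]
diag = √(15.4²+22.2²+11.4²) = √859.96 = 29.325


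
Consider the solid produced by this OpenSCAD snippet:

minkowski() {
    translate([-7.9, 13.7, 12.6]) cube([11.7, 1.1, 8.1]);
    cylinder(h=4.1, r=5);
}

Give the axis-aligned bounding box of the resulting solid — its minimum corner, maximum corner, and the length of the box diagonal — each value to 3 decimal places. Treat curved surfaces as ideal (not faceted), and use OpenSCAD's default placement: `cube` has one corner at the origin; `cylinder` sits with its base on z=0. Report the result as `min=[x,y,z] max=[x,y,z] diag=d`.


A = translate([-7.9, 13.7, 12.6]) cube([11.7, 1.1, 8.1]) → bbox [-7.9,13.7,12.6] .. [3.8,14.8,20.7]
B = cylinder(h=4.1, r=5) → bbox [-5,-5,0] .. [5,5,4.1]
lo = A.lo+B.lo = [-7.9-5, 13.7-5, 12.6+0] = [-12.900,8.700,12.600]
hi = A.hi+B.hi = [3.8+5, 14.8+5, 20.7+4.1] = [8.800,19.800,24.800]
diag = √(21.7²+11.1²+12.2²) = √742.94 = 27.257

min=[-12.900,8.700,12.600] max=[8.800,19.800,24.800] diag=27.257


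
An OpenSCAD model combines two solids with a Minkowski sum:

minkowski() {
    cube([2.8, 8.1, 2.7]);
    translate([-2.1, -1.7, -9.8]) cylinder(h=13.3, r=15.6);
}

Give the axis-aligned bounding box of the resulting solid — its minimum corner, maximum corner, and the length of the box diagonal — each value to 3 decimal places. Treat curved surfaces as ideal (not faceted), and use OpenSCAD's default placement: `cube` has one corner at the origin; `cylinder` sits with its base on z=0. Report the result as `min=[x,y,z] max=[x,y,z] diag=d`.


A = translate([-2.1, -1.7, -9.8]) cylinder(h=13.3, r=15.6) → bbox [-17.7,-17.3,-9.8] .. [13.5,13.9,3.5]
B = cube([2.8, 8.1, 2.7]) → bbox [0,0,0] .. [2.8,8.1,2.7]
lo = A.lo+B.lo = [-17.7+0, -17.3+0, -9.8+0] = [-17.700,-17.300,-9.800]
hi = A.hi+B.hi = [13.5+2.8, 13.9+8.1, 3.5+2.7] = [16.300,22.000,6.200]
diag = √(34²+39.3²+16²) = √2956.49 = 54.374

min=[-17.700,-17.300,-9.800] max=[16.300,22.000,6.200] diag=54.374


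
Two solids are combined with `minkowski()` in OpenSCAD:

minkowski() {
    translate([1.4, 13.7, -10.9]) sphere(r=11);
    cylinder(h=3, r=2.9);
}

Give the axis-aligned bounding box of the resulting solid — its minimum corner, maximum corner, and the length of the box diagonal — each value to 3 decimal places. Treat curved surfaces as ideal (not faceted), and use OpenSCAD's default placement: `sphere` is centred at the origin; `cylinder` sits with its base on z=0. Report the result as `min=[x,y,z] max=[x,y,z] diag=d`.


min=[-12.500,-0.200,-21.900] max=[15.300,27.600,3.100] diag=46.591

A = translate([1.4, 13.7, -10.9]) sphere(r=11) → bbox [-9.6,2.7,-21.9] .. [12.4,24.7,0.1]
B = cylinder(h=3, r=2.9) → bbox [-2.9,-2.9,0] .. [2.9,2.9,3]
lo = A.lo+B.lo = [-9.6-2.9, 2.7-2.9, -21.9+0] = [-12.500,-0.200,-21.900]
hi = A.hi+B.hi = [12.4+2.9, 24.7+2.9, 0.1+3] = [15.300,27.600,3.100]
diag = √(27.8²+27.8²+25²) = √2170.68 = 46.591


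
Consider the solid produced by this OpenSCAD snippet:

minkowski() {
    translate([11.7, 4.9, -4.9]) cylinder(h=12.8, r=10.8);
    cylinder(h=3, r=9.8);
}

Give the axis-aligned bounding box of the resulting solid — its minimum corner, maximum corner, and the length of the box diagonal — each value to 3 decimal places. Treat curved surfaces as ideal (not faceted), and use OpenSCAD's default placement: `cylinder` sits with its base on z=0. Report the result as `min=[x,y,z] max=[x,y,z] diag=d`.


A = translate([11.7, 4.9, -4.9]) cylinder(h=12.8, r=10.8) → bbox [0.9,-5.9,-4.9] .. [22.5,15.7,7.9]
B = cylinder(h=3, r=9.8) → bbox [-9.8,-9.8,0] .. [9.8,9.8,3]
lo = A.lo+B.lo = [0.9-9.8, -5.9-9.8, -4.9+0] = [-8.900,-15.700,-4.900]
hi = A.hi+B.hi = [22.5+9.8, 15.7+9.8, 7.9+3] = [32.300,25.500,10.900]
diag = √(41.2²+41.2²+15.8²) = √3644.52 = 60.370

min=[-8.900,-15.700,-4.900] max=[32.300,25.500,10.900] diag=60.370


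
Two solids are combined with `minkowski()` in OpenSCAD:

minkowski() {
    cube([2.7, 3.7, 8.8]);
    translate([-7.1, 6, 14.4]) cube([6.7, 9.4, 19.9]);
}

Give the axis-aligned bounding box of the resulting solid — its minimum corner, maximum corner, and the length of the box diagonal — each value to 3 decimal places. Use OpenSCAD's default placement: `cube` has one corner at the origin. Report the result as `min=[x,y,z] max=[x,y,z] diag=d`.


A = translate([-7.1, 6, 14.4]) cube([6.7, 9.4, 19.9]) → bbox [-7.1,6,14.4] .. [-0.4,15.4,34.3]
B = cube([2.7, 3.7, 8.8]) → bbox [0,0,0] .. [2.7,3.7,8.8]
lo = A.lo+B.lo = [-7.1+0, 6+0, 14.4+0] = [-7.100,6.000,14.400]
hi = A.hi+B.hi = [-0.4+2.7, 15.4+3.7, 34.3+8.8] = [2.300,19.100,43.100]
diag = √(9.4²+13.1²+28.7²) = √1083.66 = 32.919

min=[-7.100,6.000,14.400] max=[2.300,19.100,43.100] diag=32.919


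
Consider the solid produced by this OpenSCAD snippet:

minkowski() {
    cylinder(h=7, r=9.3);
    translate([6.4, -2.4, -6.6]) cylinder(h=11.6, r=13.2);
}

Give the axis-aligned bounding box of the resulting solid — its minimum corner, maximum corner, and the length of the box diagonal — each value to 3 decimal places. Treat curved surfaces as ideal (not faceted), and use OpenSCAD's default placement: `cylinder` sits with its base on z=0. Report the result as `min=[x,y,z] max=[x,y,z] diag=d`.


A = translate([6.4, -2.4, -6.6]) cylinder(h=11.6, r=13.2) → bbox [-6.8,-15.6,-6.6] .. [19.6,10.8,5]
B = cylinder(h=7, r=9.3) → bbox [-9.3,-9.3,0] .. [9.3,9.3,7]
lo = A.lo+B.lo = [-6.8-9.3, -15.6-9.3, -6.6+0] = [-16.100,-24.900,-6.600]
hi = A.hi+B.hi = [19.6+9.3, 10.8+9.3, 5+7] = [28.900,20.100,12.000]
diag = √(45²+45²+18.6²) = √4395.96 = 66.302

min=[-16.100,-24.900,-6.600] max=[28.900,20.100,12.000] diag=66.302


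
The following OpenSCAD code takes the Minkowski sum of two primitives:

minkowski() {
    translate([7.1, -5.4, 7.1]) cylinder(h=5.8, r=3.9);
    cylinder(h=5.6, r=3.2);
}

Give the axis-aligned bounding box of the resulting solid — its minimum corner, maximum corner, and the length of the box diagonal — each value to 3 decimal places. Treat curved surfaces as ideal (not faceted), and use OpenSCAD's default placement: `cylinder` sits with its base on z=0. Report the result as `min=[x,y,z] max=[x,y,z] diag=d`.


A = translate([7.1, -5.4, 7.1]) cylinder(h=5.8, r=3.9) → bbox [3.2,-9.3,7.1] .. [11,-1.5,12.9]
B = cylinder(h=5.6, r=3.2) → bbox [-3.2,-3.2,0] .. [3.2,3.2,5.6]
lo = A.lo+B.lo = [3.2-3.2, -9.3-3.2, 7.1+0] = [0.000,-12.500,7.100]
hi = A.hi+B.hi = [11+3.2, -1.5+3.2, 12.9+5.6] = [14.200,1.700,18.500]
diag = √(14.2²+14.2²+11.4²) = √533.24 = 23.092

min=[0.000,-12.500,7.100] max=[14.200,1.700,18.500] diag=23.092


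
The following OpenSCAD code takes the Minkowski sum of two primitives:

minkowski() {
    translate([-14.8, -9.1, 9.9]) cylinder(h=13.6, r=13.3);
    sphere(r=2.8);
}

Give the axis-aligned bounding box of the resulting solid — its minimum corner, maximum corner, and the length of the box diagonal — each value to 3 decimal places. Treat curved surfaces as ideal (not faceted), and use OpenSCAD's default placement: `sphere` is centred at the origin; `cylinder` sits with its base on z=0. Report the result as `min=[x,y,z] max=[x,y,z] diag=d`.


A = translate([-14.8, -9.1, 9.9]) cylinder(h=13.6, r=13.3) → bbox [-28.1,-22.4,9.9] .. [-1.5,4.2,23.5]
B = sphere(r=2.8) → bbox [-2.8,-2.8,-2.8] .. [2.8,2.8,2.8]
lo = A.lo+B.lo = [-28.1-2.8, -22.4-2.8, 9.9-2.8] = [-30.900,-25.200,7.100]
hi = A.hi+B.hi = [-1.5+2.8, 4.2+2.8, 23.5+2.8] = [1.300,7.000,26.300]
diag = √(32.2²+32.2²+19.2²) = √2442.32 = 49.420

min=[-30.900,-25.200,7.100] max=[1.300,7.000,26.300] diag=49.420


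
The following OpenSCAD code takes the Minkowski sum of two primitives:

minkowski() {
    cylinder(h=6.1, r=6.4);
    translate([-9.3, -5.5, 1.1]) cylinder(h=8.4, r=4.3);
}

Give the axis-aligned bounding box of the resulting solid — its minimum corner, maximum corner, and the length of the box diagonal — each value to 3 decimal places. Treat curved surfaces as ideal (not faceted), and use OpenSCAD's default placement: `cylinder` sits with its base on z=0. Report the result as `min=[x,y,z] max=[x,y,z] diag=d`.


min=[-20.000,-16.200,1.100] max=[1.400,5.200,15.600] diag=33.558

A = translate([-9.3, -5.5, 1.1]) cylinder(h=8.4, r=4.3) → bbox [-13.6,-9.8,1.1] .. [-5,-1.2,9.5]
B = cylinder(h=6.1, r=6.4) → bbox [-6.4,-6.4,0] .. [6.4,6.4,6.1]
lo = A.lo+B.lo = [-13.6-6.4, -9.8-6.4, 1.1+0] = [-20.000,-16.200,1.100]
hi = A.hi+B.hi = [-5+6.4, -1.2+6.4, 9.5+6.1] = [1.400,5.200,15.600]
diag = √(21.4²+21.4²+14.5²) = √1126.17 = 33.558


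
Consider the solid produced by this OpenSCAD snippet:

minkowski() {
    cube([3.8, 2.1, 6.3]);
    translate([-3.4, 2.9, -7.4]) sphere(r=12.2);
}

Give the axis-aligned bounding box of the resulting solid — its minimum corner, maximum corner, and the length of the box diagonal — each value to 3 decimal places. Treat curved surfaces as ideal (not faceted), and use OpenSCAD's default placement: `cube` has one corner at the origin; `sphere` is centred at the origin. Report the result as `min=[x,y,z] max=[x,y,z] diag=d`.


min=[-15.600,-9.300,-19.600] max=[12.600,17.200,11.100] diag=49.396

A = translate([-3.4, 2.9, -7.4]) sphere(r=12.2) → bbox [-15.6,-9.3,-19.6] .. [8.8,15.1,4.8]
B = cube([3.8, 2.1, 6.3]) → bbox [0,0,0] .. [3.8,2.1,6.3]
lo = A.lo+B.lo = [-15.6+0, -9.3+0, -19.6+0] = [-15.600,-9.300,-19.600]
hi = A.hi+B.hi = [8.8+3.8, 15.1+2.1, 4.8+6.3] = [12.600,17.200,11.100]
diag = √(28.2²+26.5²+30.7²) = √2439.98 = 49.396


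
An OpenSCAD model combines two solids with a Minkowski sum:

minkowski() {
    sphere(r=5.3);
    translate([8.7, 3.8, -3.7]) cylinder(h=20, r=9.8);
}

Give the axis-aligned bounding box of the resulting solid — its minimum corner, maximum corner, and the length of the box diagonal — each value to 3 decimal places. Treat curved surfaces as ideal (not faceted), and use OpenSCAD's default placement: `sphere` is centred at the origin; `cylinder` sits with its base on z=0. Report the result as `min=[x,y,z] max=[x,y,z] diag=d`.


A = translate([8.7, 3.8, -3.7]) cylinder(h=20, r=9.8) → bbox [-1.1,-6,-3.7] .. [18.5,13.6,16.3]
B = sphere(r=5.3) → bbox [-5.3,-5.3,-5.3] .. [5.3,5.3,5.3]
lo = A.lo+B.lo = [-1.1-5.3, -6-5.3, -3.7-5.3] = [-6.400,-11.300,-9.000]
hi = A.hi+B.hi = [18.5+5.3, 13.6+5.3, 16.3+5.3] = [23.800,18.900,21.600]
diag = √(30.2²+30.2²+30.6²) = √2760.44 = 52.540

min=[-6.400,-11.300,-9.000] max=[23.800,18.900,21.600] diag=52.540


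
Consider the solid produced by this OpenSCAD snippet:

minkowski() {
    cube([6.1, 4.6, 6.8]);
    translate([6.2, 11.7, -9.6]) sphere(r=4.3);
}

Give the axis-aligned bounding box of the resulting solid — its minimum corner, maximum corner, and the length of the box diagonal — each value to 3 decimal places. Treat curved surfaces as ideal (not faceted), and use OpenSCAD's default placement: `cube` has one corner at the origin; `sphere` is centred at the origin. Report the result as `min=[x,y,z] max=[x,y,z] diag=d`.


min=[1.900,7.400,-13.900] max=[16.600,20.600,1.500] diag=25.050

A = translate([6.2, 11.7, -9.6]) sphere(r=4.3) → bbox [1.9,7.4,-13.9] .. [10.5,16,-5.3]
B = cube([6.1, 4.6, 6.8]) → bbox [0,0,0] .. [6.1,4.6,6.8]
lo = A.lo+B.lo = [1.9+0, 7.4+0, -13.9+0] = [1.900,7.400,-13.900]
hi = A.hi+B.hi = [10.5+6.1, 16+4.6, -5.3+6.8] = [16.600,20.600,1.500]
diag = √(14.7²+13.2²+15.4²) = √627.49 = 25.050


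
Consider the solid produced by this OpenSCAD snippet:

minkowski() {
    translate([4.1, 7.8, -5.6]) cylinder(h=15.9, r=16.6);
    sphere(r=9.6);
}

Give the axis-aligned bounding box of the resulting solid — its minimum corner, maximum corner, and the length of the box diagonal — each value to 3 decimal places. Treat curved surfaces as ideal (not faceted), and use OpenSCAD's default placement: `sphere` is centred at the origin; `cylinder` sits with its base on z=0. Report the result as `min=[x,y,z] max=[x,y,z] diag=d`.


A = translate([4.1, 7.8, -5.6]) cylinder(h=15.9, r=16.6) → bbox [-12.5,-8.8,-5.6] .. [20.7,24.4,10.3]
B = sphere(r=9.6) → bbox [-9.6,-9.6,-9.6] .. [9.6,9.6,9.6]
lo = A.lo+B.lo = [-12.5-9.6, -8.8-9.6, -5.6-9.6] = [-22.100,-18.400,-15.200]
hi = A.hi+B.hi = [20.7+9.6, 24.4+9.6, 10.3+9.6] = [30.300,34.000,19.900]
diag = √(52.4²+52.4²+35.1²) = √6723.53 = 81.997

min=[-22.100,-18.400,-15.200] max=[30.300,34.000,19.900] diag=81.997


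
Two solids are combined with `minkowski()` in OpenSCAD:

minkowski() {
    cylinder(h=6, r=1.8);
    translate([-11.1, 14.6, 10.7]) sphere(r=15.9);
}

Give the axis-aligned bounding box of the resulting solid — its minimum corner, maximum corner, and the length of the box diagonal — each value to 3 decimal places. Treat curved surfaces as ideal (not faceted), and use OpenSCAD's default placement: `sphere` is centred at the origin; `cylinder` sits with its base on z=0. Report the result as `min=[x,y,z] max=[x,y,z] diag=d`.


min=[-28.800,-3.100,-5.200] max=[6.600,32.300,32.600] diag=62.731

A = translate([-11.1, 14.6, 10.7]) sphere(r=15.9) → bbox [-27,-1.3,-5.2] .. [4.8,30.5,26.6]
B = cylinder(h=6, r=1.8) → bbox [-1.8,-1.8,0] .. [1.8,1.8,6]
lo = A.lo+B.lo = [-27-1.8, -1.3-1.8, -5.2+0] = [-28.800,-3.100,-5.200]
hi = A.hi+B.hi = [4.8+1.8, 30.5+1.8, 26.6+6] = [6.600,32.300,32.600]
diag = √(35.4²+35.4²+37.8²) = √3935.16 = 62.731


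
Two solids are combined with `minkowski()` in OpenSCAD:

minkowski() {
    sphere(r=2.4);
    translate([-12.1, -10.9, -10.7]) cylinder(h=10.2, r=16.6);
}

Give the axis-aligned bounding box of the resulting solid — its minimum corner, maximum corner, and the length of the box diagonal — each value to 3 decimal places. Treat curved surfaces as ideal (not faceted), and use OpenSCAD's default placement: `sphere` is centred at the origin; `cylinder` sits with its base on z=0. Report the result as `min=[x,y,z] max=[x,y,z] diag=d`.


A = translate([-12.1, -10.9, -10.7]) cylinder(h=10.2, r=16.6) → bbox [-28.7,-27.5,-10.7] .. [4.5,5.7,-0.5]
B = sphere(r=2.4) → bbox [-2.4,-2.4,-2.4] .. [2.4,2.4,2.4]
lo = A.lo+B.lo = [-28.7-2.4, -27.5-2.4, -10.7-2.4] = [-31.100,-29.900,-13.100]
hi = A.hi+B.hi = [4.5+2.4, 5.7+2.4, -0.5+2.4] = [6.900,8.100,1.900]
diag = √(38²+38²+15²) = √3113 = 55.794

min=[-31.100,-29.900,-13.100] max=[6.900,8.100,1.900] diag=55.794


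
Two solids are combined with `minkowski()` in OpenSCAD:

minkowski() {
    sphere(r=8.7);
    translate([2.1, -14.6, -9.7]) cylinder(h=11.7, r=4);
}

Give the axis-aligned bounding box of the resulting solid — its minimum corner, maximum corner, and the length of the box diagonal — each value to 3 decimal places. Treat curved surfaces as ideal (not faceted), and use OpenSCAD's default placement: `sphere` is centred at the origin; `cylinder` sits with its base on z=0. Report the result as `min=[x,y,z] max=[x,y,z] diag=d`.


min=[-10.600,-27.300,-18.400] max=[14.800,-1.900,10.700] diag=46.229

A = translate([2.1, -14.6, -9.7]) cylinder(h=11.7, r=4) → bbox [-1.9,-18.6,-9.7] .. [6.1,-10.6,2]
B = sphere(r=8.7) → bbox [-8.7,-8.7,-8.7] .. [8.7,8.7,8.7]
lo = A.lo+B.lo = [-1.9-8.7, -18.6-8.7, -9.7-8.7] = [-10.600,-27.300,-18.400]
hi = A.hi+B.hi = [6.1+8.7, -10.6+8.7, 2+8.7] = [14.800,-1.900,10.700]
diag = √(25.4²+25.4²+29.1²) = √2137.13 = 46.229


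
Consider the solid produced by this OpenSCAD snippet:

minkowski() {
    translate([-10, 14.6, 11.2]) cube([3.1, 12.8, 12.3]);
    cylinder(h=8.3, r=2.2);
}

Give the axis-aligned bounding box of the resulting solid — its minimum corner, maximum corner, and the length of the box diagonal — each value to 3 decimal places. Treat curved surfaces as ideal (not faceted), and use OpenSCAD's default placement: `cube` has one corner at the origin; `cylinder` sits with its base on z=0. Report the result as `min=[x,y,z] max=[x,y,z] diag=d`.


min=[-12.200,12.400,11.200] max=[-4.700,29.600,31.800] diag=27.865

A = translate([-10, 14.6, 11.2]) cube([3.1, 12.8, 12.3]) → bbox [-10,14.6,11.2] .. [-6.9,27.4,23.5]
B = cylinder(h=8.3, r=2.2) → bbox [-2.2,-2.2,0] .. [2.2,2.2,8.3]
lo = A.lo+B.lo = [-10-2.2, 14.6-2.2, 11.2+0] = [-12.200,12.400,11.200]
hi = A.hi+B.hi = [-6.9+2.2, 27.4+2.2, 23.5+8.3] = [-4.700,29.600,31.800]
diag = √(7.5²+17.2²+20.6²) = √776.45 = 27.865


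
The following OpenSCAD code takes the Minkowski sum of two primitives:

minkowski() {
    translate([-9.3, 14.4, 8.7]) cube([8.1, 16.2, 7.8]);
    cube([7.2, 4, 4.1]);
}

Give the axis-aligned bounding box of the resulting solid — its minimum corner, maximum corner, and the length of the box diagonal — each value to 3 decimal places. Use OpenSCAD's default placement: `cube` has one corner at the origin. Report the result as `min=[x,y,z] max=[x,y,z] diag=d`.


A = translate([-9.3, 14.4, 8.7]) cube([8.1, 16.2, 7.8]) → bbox [-9.3,14.4,8.7] .. [-1.2,30.6,16.5]
B = cube([7.2, 4, 4.1]) → bbox [0,0,0] .. [7.2,4,4.1]
lo = A.lo+B.lo = [-9.3+0, 14.4+0, 8.7+0] = [-9.300,14.400,8.700]
hi = A.hi+B.hi = [-1.2+7.2, 30.6+4, 16.5+4.1] = [6.000,34.600,20.600]
diag = √(15.3²+20.2²+11.9²) = √783.74 = 27.995

min=[-9.300,14.400,8.700] max=[6.000,34.600,20.600] diag=27.995


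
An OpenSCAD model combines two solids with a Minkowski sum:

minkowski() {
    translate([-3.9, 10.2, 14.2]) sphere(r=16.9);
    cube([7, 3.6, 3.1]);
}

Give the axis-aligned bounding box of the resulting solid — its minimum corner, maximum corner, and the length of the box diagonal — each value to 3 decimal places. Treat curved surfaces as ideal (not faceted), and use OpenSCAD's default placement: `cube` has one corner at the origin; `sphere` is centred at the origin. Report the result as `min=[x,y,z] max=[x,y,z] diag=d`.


A = translate([-3.9, 10.2, 14.2]) sphere(r=16.9) → bbox [-20.8,-6.7,-2.7] .. [13,27.1,31.1]
B = cube([7, 3.6, 3.1]) → bbox [0,0,0] .. [7,3.6,3.1]
lo = A.lo+B.lo = [-20.8+0, -6.7+0, -2.7+0] = [-20.800,-6.700,-2.700]
hi = A.hi+B.hi = [13+7, 27.1+3.6, 31.1+3.1] = [20.000,30.700,34.200]
diag = √(40.8²+37.4²+36.9²) = √4425.01 = 66.521

min=[-20.800,-6.700,-2.700] max=[20.000,30.700,34.200] diag=66.521


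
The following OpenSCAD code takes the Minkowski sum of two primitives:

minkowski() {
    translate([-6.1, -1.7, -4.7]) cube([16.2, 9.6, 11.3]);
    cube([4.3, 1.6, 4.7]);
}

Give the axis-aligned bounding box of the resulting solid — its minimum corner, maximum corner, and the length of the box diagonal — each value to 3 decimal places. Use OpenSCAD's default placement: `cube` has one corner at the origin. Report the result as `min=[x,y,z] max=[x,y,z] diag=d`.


min=[-6.100,-1.700,-4.700] max=[14.400,9.500,11.300] diag=28.314

A = translate([-6.1, -1.7, -4.7]) cube([16.2, 9.6, 11.3]) → bbox [-6.1,-1.7,-4.7] .. [10.1,7.9,6.6]
B = cube([4.3, 1.6, 4.7]) → bbox [0,0,0] .. [4.3,1.6,4.7]
lo = A.lo+B.lo = [-6.1+0, -1.7+0, -4.7+0] = [-6.100,-1.700,-4.700]
hi = A.hi+B.hi = [10.1+4.3, 7.9+1.6, 6.6+4.7] = [14.400,9.500,11.300]
diag = √(20.5²+11.2²+16²) = √801.69 = 28.314


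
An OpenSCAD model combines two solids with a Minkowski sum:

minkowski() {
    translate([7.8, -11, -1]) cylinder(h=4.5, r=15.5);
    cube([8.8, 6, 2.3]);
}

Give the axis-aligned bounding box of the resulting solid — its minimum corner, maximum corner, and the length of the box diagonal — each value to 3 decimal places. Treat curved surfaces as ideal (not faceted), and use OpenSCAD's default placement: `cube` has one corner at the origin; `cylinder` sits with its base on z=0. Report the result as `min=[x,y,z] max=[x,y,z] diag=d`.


A = translate([7.8, -11, -1]) cylinder(h=4.5, r=15.5) → bbox [-7.7,-26.5,-1] .. [23.3,4.5,3.5]
B = cube([8.8, 6, 2.3]) → bbox [0,0,0] .. [8.8,6,2.3]
lo = A.lo+B.lo = [-7.7+0, -26.5+0, -1+0] = [-7.700,-26.500,-1.000]
hi = A.hi+B.hi = [23.3+8.8, 4.5+6, 3.5+2.3] = [32.100,10.500,5.800]
diag = √(39.8²+37²+6.8²) = √2999.28 = 54.766

min=[-7.700,-26.500,-1.000] max=[32.100,10.500,5.800] diag=54.766


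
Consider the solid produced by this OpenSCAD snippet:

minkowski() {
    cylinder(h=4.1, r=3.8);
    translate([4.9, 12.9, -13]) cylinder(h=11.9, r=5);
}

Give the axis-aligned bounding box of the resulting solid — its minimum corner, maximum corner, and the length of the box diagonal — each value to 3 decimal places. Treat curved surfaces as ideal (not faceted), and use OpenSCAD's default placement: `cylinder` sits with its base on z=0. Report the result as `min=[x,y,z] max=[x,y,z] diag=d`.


min=[-3.900,4.100,-13.000] max=[13.700,21.700,3.000] diag=29.589

A = translate([4.9, 12.9, -13]) cylinder(h=11.9, r=5) → bbox [-0.1,7.9,-13] .. [9.9,17.9,-1.1]
B = cylinder(h=4.1, r=3.8) → bbox [-3.8,-3.8,0] .. [3.8,3.8,4.1]
lo = A.lo+B.lo = [-0.1-3.8, 7.9-3.8, -13+0] = [-3.900,4.100,-13.000]
hi = A.hi+B.hi = [9.9+3.8, 17.9+3.8, -1.1+4.1] = [13.700,21.700,3.000]
diag = √(17.6²+17.6²+16²) = √875.52 = 29.589


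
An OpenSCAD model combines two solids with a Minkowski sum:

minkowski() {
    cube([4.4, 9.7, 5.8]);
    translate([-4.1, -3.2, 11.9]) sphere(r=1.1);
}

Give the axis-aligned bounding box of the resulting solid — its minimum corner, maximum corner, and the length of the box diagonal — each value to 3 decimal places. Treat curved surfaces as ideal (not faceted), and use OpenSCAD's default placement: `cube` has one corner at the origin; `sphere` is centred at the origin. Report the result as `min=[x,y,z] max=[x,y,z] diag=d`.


min=[-5.200,-4.300,10.800] max=[1.400,7.600,18.800] diag=15.785

A = translate([-4.1, -3.2, 11.9]) sphere(r=1.1) → bbox [-5.2,-4.3,10.8] .. [-3,-2.1,13]
B = cube([4.4, 9.7, 5.8]) → bbox [0,0,0] .. [4.4,9.7,5.8]
lo = A.lo+B.lo = [-5.2+0, -4.3+0, 10.8+0] = [-5.200,-4.300,10.800]
hi = A.hi+B.hi = [-3+4.4, -2.1+9.7, 13+5.8] = [1.400,7.600,18.800]
diag = √(6.6²+11.9²+8²) = √249.17 = 15.785
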